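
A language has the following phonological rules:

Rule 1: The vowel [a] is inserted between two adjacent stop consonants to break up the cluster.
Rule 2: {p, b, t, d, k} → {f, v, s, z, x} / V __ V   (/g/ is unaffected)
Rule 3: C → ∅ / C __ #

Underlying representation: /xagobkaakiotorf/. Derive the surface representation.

Rule 1 (stop-cluster a-epenthesis): /b/ and /k/ form a stop–stop cluster, so [a] is inserted between them. /xagobkaakiotorf/ → xagobakaakiotorf.
Rule 2 (intervocalic spirantization): /b/ is a stop between vowels /o/ and /a/, so it spirantizes to the fricative [v]. /k/ is a stop between vowels /a/ and /a/, so it spirantizes to the fricative [x]. /k/ is a stop between vowels /a/ and /i/, so it spirantizes to the fricative [x]. /t/ is a stop between vowels /o/ and /o/, so it spirantizes to the fricative [s]. /xagobakaakiotorf/ → xagovaxaaxiosorf.
Rule 3 (final cluster simplification): /f/ is the second consonant of a word-final cluster /rf/, so it deletes. /xagovaxaaxiosorf/ → xagovaxaaxiosor.

xagovaxaaxiosor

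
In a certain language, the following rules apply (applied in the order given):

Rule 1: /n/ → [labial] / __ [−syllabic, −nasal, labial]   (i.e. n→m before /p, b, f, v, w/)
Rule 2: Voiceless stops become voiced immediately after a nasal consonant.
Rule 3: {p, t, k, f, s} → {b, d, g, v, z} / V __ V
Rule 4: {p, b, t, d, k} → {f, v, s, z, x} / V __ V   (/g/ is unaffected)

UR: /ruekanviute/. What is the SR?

ruegamviuze

Rule 1 (nasal place assimilation): /n/ precedes the labial consonant /v/, so it assimilates in place to [m]. /ruekanviute/ → ruekamviute.
Rule 2 (post-nasal voicing): no segment meets the environment; /ruekamviute/ is unchanged.
Rule 3 (intervocalic voicing): /k/ is a voiceless obstruent between vowels /e/ and /a/, so it voices to [g]. /t/ is a voiceless obstruent between vowels /u/ and /e/, so it voices to [d]. /ruekamviute/ → ruegamviude.
Rule 4 (intervocalic spirantization): /d/ is a stop between vowels /u/ and /e/, so it spirantizes to the fricative [z]. /ruegamviude/ → ruegamviuze.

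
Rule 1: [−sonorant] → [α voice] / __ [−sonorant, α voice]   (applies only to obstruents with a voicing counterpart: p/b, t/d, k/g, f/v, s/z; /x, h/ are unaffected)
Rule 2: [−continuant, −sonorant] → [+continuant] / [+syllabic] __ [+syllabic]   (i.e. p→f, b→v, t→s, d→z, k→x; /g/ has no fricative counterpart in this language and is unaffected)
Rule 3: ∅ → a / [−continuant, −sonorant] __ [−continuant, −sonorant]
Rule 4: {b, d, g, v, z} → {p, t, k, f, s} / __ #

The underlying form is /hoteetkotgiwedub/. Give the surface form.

hoseetakodagiwezup

Rule 1 (regressive voicing assimilation): /t/ precedes the voiced obstruent /g/, so it voices to [d] by assimilation. /hoteetkotgiwedub/ → hoteetkodgiwedub.
Rule 2 (intervocalic spirantization): /t/ is a stop between vowels /o/ and /e/, so it spirantizes to the fricative [s]. /d/ is a stop between vowels /e/ and /u/, so it spirantizes to the fricative [z]. /hoteetkodgiwedub/ → hoseetkodgiwezub.
Rule 3 (stop-cluster a-epenthesis): /t/ and /k/ form a stop–stop cluster, so [a] is inserted between them. /d/ and /g/ form a stop–stop cluster, so [a] is inserted between them. /hoseetkodgiwezub/ → hoseetakodagiwezub.
Rule 4 (final devoicing): /b/ is a voiced obstruent in word-final position, so it devoices to [p]. /hoseetakodagiwezub/ → hoseetakodagiwezup.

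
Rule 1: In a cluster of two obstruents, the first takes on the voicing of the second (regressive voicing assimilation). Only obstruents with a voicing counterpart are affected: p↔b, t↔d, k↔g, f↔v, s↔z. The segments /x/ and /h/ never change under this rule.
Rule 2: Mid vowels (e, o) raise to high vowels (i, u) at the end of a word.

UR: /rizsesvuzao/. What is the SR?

rissezvuzau

Rule 1 (regressive voicing assimilation): /z/ precedes the voiceless obstruent /s/, so it devoices to [s] by assimilation. /s/ precedes the voiced obstruent /v/, so it voices to [z] by assimilation. /rizsesvuzao/ → rissezvuzao.
Rule 2 (final vowel raising): /o/ is a mid vowel in word-final position, so it raises to [u]. /rissezvuzao/ → rissezvuzau.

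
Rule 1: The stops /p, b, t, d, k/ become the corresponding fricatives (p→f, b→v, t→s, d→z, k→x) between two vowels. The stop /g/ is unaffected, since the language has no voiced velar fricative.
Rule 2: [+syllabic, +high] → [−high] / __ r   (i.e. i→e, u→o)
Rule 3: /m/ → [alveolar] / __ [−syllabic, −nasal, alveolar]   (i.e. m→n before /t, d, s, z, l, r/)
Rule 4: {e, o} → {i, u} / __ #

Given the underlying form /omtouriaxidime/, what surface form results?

ontooriaxizimi

Rule 1 (intervocalic spirantization): /d/ is a stop between vowels /i/ and /i/, so it spirantizes to the fricative [z]. /omtouriaxidime/ → omtouriaxizime.
Rule 2 (pre-rhotic lowering): /u/ is a high vowel immediately before /r/, so it lowers to [o]. /omtouriaxizime/ → omtooriaxizime.
Rule 3 (nasal place assimilation): /m/ precedes the alveolar consonant /t/, so it assimilates in place to [n]. /omtooriaxizime/ → ontooriaxizime.
Rule 4 (final vowel raising): /e/ is a mid vowel in word-final position, so it raises to [i]. /ontooriaxizime/ → ontooriaxizimi.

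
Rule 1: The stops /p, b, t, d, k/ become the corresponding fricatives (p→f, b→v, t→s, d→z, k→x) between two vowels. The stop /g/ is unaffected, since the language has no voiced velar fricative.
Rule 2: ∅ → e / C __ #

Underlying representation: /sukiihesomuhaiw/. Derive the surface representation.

Rule 1 (intervocalic spirantization): /k/ is a stop between vowels /u/ and /i/, so it spirantizes to the fricative [x]. /sukiihesomuhaiw/ → suxiihesomuhaiw.
Rule 2 (final e-epenthesis): the form ends in the consonant /w/, so [e] is inserted word-finally. /suxiihesomuhaiw/ → suxiihesomuhaiwe.

suxiihesomuhaiwe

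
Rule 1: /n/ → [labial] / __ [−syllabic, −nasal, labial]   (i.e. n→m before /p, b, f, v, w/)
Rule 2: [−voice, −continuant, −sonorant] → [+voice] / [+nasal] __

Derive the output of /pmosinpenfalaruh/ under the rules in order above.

Rule 1 (nasal place assimilation): /n/ precedes the labial consonant /p/, so it assimilates in place to [m]. /n/ precedes the labial consonant /f/, so it assimilates in place to [m]. /pmosinpenfalaruh/ → pmosimpemfalaruh.
Rule 2 (post-nasal voicing): /p/ is a voiceless stop immediately after the nasal /m/, so it voices to [b]. /pmosimpemfalaruh/ → pmosimbemfalaruh.

pmosimbemfalaruh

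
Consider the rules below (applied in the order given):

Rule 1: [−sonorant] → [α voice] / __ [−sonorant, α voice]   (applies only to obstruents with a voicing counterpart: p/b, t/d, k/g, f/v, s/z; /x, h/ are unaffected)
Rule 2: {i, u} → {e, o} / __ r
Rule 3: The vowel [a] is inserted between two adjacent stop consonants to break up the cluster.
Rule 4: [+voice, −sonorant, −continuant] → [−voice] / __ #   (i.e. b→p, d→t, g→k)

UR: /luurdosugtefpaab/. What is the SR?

Rule 1 (regressive voicing assimilation): /g/ precedes the voiceless obstruent /t/, so it devoices to [k] by assimilation. /luurdosugtefpaab/ → luurdosuktefpaab.
Rule 2 (pre-rhotic lowering): /u/ is a high vowel immediately before /r/, so it lowers to [o]. /luurdosuktefpaab/ → luordosuktefpaab.
Rule 3 (stop-cluster a-epenthesis): /k/ and /t/ form a stop–stop cluster, so [a] is inserted between them. /luordosuktefpaab/ → luordosukatefpaab.
Rule 4 (final devoicing): /b/ is a voiced stop in word-final position, so it devoices to [p]. /luordosukatefpaab/ → luordosukatefpaap.

luordosukatefpaap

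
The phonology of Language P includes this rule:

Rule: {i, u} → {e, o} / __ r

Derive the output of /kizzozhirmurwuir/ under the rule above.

/i/ is a high vowel immediately before /r/, so it lowers to [e].
/u/ is a high vowel immediately before /r/, so it lowers to [o].
/i/ is a high vowel immediately before /r/, so it lowers to [e].
Surface form: [kizzozhermorwuer].

kizzozhermorwuer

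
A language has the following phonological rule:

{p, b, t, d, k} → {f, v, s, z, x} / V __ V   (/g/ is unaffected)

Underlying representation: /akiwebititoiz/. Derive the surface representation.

axiwevisisoiz

/k/ is a stop between vowels /a/ and /i/, so it spirantizes to the fricative [x].
/b/ is a stop between vowels /e/ and /i/, so it spirantizes to the fricative [v].
/t/ is a stop between vowels /i/ and /i/, so it spirantizes to the fricative [s].
/t/ is a stop between vowels /i/ and /o/, so it spirantizes to the fricative [s].
Surface form: [axiwevisisoiz].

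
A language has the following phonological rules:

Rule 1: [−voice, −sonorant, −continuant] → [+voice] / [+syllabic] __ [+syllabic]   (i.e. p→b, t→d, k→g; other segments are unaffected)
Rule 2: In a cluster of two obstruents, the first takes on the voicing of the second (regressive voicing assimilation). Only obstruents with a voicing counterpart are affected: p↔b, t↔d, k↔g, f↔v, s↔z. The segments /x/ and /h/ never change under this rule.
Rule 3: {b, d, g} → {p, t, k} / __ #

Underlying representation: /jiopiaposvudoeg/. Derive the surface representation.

jiobiabozvudoek

Rule 1 (intervocalic voicing): /p/ is a voiceless stop between vowels /o/ and /i/, so it voices to [b]. /p/ is a voiceless stop between vowels /a/ and /o/, so it voices to [b]. /jiopiaposvudoeg/ → jiobiabosvudoeg.
Rule 2 (regressive voicing assimilation): /s/ precedes the voiced obstruent /v/, so it voices to [z] by assimilation. /jiobiabosvudoeg/ → jiobiabozvudoeg.
Rule 3 (final devoicing): /g/ is a voiced stop in word-final position, so it devoices to [k]. /jiobiabozvudoeg/ → jiobiabozvudoek.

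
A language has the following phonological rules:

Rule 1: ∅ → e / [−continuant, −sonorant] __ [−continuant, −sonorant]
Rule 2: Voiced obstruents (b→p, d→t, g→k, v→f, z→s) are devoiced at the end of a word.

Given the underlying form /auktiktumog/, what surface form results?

Rule 1 (stop-cluster e-epenthesis): /k/ and /t/ form a stop–stop cluster, so [e] is inserted between them. /k/ and /t/ form a stop–stop cluster, so [e] is inserted between them. /auktiktumog/ → auketiketumog.
Rule 2 (final devoicing): /g/ is a voiced obstruent in word-final position, so it devoices to [k]. /auketiketumog/ → auketiketumok.

auketiketumok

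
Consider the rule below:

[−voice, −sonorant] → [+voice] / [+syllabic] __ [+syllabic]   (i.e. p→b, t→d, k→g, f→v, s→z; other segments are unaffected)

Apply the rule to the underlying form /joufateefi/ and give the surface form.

/f/ is a voiceless obstruent between vowels /u/ and /a/, so it voices to [v].
/t/ is a voiceless obstruent between vowels /a/ and /e/, so it voices to [d].
/f/ is a voiceless obstruent between vowels /e/ and /i/, so it voices to [v].
Surface form: [jouvadeevi].

jouvadeevi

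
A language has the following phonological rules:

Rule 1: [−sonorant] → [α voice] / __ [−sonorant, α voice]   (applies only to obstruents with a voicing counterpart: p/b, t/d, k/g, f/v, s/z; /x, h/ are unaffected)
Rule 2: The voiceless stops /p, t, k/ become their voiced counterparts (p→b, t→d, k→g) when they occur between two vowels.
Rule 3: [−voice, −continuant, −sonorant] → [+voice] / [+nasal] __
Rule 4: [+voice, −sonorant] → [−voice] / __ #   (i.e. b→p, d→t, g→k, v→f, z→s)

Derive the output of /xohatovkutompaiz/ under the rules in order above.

xohadofkudombais

Rule 1 (regressive voicing assimilation): /v/ precedes the voiceless obstruent /k/, so it devoices to [f] by assimilation. /xohatovkutompaiz/ → xohatofkutompaiz.
Rule 2 (intervocalic voicing): /t/ is a voiceless stop between vowels /a/ and /o/, so it voices to [d]. /t/ is a voiceless stop between vowels /u/ and /o/, so it voices to [d]. /xohatofkutompaiz/ → xohadofkudompaiz.
Rule 3 (post-nasal voicing): /p/ is a voiceless stop immediately after the nasal /m/, so it voices to [b]. /xohadofkudompaiz/ → xohadofkudombaiz.
Rule 4 (final devoicing): /z/ is a voiced obstruent in word-final position, so it devoices to [s]. /xohadofkudombaiz/ → xohadofkudombais.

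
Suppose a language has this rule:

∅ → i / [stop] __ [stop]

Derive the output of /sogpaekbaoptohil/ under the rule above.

sogipaekibaopitohil

/g/ and /p/ form a stop–stop cluster, so [i] is inserted between them.
/k/ and /b/ form a stop–stop cluster, so [i] is inserted between them.
/p/ and /t/ form a stop–stop cluster, so [i] is inserted between them.
Surface form: [sogipaekibaopitohil].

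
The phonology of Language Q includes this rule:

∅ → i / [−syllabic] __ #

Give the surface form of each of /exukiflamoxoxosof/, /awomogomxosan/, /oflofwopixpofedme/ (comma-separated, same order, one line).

/exukiflamoxoxosof/: the form ends in the consonant /f/, so [i] is inserted word-finally. → [exukiflamoxoxosofi].
/awomogomxosan/: the form ends in the consonant /n/, so [i] is inserted word-finally. → [awomogomxosani].
/oflofwopixpofedme/: the rule's environment is not met; surfaces unchanged as [oflofwopixpofedme].

exukiflamoxoxosofi, awomogomxosani, oflofwopixpofedme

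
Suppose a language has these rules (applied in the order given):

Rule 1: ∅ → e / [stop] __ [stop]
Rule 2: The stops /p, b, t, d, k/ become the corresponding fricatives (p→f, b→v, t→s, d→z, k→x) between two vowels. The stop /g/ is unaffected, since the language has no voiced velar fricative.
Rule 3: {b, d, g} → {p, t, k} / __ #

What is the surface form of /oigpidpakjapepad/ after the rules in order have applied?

oigefizefakjafefat

Rule 1 (stop-cluster e-epenthesis): /g/ and /p/ form a stop–stop cluster, so [e] is inserted between them. /d/ and /p/ form a stop–stop cluster, so [e] is inserted between them. /oigpidpakjapepad/ → oigepidepakjapepad.
Rule 2 (intervocalic spirantization): /p/ is a stop between vowels /e/ and /i/, so it spirantizes to the fricative [f]. /d/ is a stop between vowels /i/ and /e/, so it spirantizes to the fricative [z]. /p/ is a stop between vowels /e/ and /a/, so it spirantizes to the fricative [f]. /p/ is a stop between vowels /a/ and /e/, so it spirantizes to the fricative [f]. /p/ is a stop between vowels /e/ and /a/, so it spirantizes to the fricative [f]. /oigepidepakjapepad/ → oigefizefakjafefad.
Rule 3 (final devoicing): /d/ is a voiced stop in word-final position, so it devoices to [t]. /oigefizefakjafefad/ → oigefizefakjafefat.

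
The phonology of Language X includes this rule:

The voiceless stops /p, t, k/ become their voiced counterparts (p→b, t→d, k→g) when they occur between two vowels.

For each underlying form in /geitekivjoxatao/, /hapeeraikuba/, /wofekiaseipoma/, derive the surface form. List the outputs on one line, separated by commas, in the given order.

/geitekivjoxatao/: /t/ is a voiceless stop between vowels /i/ and /e/, so it voices to [d]. /k/ is a voiceless stop between vowels /e/ and /i/, so it voices to [g]. /t/ is a voiceless stop between vowels /a/ and /a/, so it voices to [d]. → [geidegivjoxadao].
/hapeeraikuba/: /p/ is a voiceless stop between vowels /a/ and /e/, so it voices to [b]. /k/ is a voiceless stop between vowels /i/ and /u/, so it voices to [g]. → [habeeraiguba].
/wofekiaseipoma/: /k/ is a voiceless stop between vowels /e/ and /i/, so it voices to [g]. /p/ is a voiceless stop between vowels /i/ and /o/, so it voices to [b]. → [wofegiaseiboma].

geidegivjoxadao, habeeraiguba, wofegiaseiboma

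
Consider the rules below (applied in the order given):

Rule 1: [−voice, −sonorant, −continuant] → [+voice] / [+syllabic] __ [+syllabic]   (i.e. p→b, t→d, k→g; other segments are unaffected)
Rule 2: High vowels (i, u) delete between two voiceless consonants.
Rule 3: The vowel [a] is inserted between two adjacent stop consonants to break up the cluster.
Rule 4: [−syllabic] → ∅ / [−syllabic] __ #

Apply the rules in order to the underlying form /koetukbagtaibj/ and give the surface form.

koedukabagataib

Rule 1 (intervocalic voicing): /t/ is a voiceless stop between vowels /e/ and /u/, so it voices to [d]. /koetukbagtaibj/ → koedukbagtaibj.
Rule 2 (high vowel syncope): no segment meets the environment; /koedukbagtaibj/ is unchanged.
Rule 3 (stop-cluster a-epenthesis): /k/ and /b/ form a stop–stop cluster, so [a] is inserted between them. /g/ and /t/ form a stop–stop cluster, so [a] is inserted between them. /koedukbagtaibj/ → koedukabagataibj.
Rule 4 (final cluster simplification): /j/ is the second consonant of a word-final cluster /bj/, so it deletes. /koedukabagataibj/ → koedukabagataib.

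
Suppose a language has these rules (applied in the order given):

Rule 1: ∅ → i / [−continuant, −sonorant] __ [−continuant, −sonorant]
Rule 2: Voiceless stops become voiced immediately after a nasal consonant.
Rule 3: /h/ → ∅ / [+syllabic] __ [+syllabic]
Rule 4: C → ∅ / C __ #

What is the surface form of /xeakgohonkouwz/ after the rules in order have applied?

Rule 1 (stop-cluster i-epenthesis): /k/ and /g/ form a stop–stop cluster, so [i] is inserted between them. /xeakgohonkouwz/ → xeakigohonkouwz.
Rule 2 (post-nasal voicing): /k/ is a voiceless stop immediately after the nasal /n/, so it voices to [g]. /xeakigohonkouwz/ → xeakigohongouwz.
Rule 3 (intervocalic h-deletion): /h/ occurs between vowels /o/ and /o/, so it deletes. /xeakigohongouwz/ → xeakigoongouwz.
Rule 4 (final cluster simplification): /z/ is the second consonant of a word-final cluster /wz/, so it deletes. /xeakigoongouwz/ → xeakigoongouw.

xeakigoongouw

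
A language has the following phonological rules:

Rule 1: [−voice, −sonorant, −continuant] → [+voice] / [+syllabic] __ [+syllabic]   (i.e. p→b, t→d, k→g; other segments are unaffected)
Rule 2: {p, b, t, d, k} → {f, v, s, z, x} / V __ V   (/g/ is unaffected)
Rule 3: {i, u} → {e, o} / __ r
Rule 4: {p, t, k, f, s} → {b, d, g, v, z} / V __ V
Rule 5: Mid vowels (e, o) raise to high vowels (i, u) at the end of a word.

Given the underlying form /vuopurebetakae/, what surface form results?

vuovorevezagai

Rule 1 (intervocalic voicing): /p/ is a voiceless stop between vowels /o/ and /u/, so it voices to [b]. /t/ is a voiceless stop between vowels /e/ and /a/, so it voices to [d]. /k/ is a voiceless stop between vowels /a/ and /a/, so it voices to [g]. /vuopurebetakae/ → vuoburebedagae.
Rule 2 (intervocalic spirantization): /b/ is a stop between vowels /o/ and /u/, so it spirantizes to the fricative [v]. /b/ is a stop between vowels /e/ and /e/, so it spirantizes to the fricative [v]. /d/ is a stop between vowels /e/ and /a/, so it spirantizes to the fricative [z]. /vuoburebedagae/ → vuovurevezagae.
Rule 3 (pre-rhotic lowering): /u/ is a high vowel immediately before /r/, so it lowers to [o]. /vuovurevezagae/ → vuovorevezagae.
Rule 4 (intervocalic voicing): no segment meets the environment; /vuovorevezagae/ is unchanged.
Rule 5 (final vowel raising): /e/ is a mid vowel in word-final position, so it raises to [i]. /vuovorevezagae/ → vuovorevezagai.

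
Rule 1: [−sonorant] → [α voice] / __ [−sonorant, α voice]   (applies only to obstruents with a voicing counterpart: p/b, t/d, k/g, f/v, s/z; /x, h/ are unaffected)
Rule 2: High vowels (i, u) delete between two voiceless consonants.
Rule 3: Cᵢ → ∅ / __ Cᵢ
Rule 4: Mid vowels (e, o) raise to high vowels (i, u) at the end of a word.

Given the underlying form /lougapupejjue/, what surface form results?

lougapejui

Rule 1 (regressive voicing assimilation): no segment meets the environment; /lougapupejjue/ is unchanged.
Rule 2 (high vowel syncope): /u/ is a high vowel flanked by voiceless consonants /p/ and /p/, so it deletes. /lougapupejjue/ → lougappejjue.
Rule 3 (degemination): /pp/ is a geminate; the first /p/ deletes. /jj/ is a geminate; the first /j/ deletes. /lougappejjue/ → lougapejue.
Rule 4 (final vowel raising): /e/ is a mid vowel in word-final position, so it raises to [i]. /lougapejue/ → lougapejui.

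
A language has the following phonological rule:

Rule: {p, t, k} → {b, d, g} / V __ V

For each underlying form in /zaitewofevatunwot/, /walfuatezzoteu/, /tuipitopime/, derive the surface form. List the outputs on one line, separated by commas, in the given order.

/zaitewofevatunwot/: /t/ is a voiceless stop between vowels /i/ and /e/, so it voices to [d]. /t/ is a voiceless stop between vowels /a/ and /u/, so it voices to [d]. → [zaidewofevadunwot].
/walfuatezzoteu/: /t/ is a voiceless stop between vowels /a/ and /e/, so it voices to [d]. /t/ is a voiceless stop between vowels /o/ and /e/, so it voices to [d]. → [walfuadezzodeu].
/tuipitopime/: /p/ is a voiceless stop between vowels /i/ and /i/, so it voices to [b]. /t/ is a voiceless stop between vowels /i/ and /o/, so it voices to [d]. /p/ is a voiceless stop between vowels /o/ and /i/, so it voices to [b]. → [tuibidobime].

zaidewofevadunwot, walfuadezzodeu, tuibidobime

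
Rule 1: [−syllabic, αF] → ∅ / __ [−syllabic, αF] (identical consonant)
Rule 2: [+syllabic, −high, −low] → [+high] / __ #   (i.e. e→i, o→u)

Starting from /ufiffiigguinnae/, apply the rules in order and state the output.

ufifiiguinai

Rule 1 (degemination): /ff/ is a geminate; the first /f/ deletes. /gg/ is a geminate; the first /g/ deletes. /nn/ is a geminate; the first /n/ deletes. /ufiffiigguinnae/ → ufifiiguinae.
Rule 2 (final vowel raising): /e/ is a mid vowel in word-final position, so it raises to [i]. /ufifiiguinae/ → ufifiiguinai.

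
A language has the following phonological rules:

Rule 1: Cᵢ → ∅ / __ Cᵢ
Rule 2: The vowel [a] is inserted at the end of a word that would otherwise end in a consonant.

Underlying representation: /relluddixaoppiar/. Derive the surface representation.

Rule 1 (degemination): /ll/ is a geminate; the first /l/ deletes. /dd/ is a geminate; the first /d/ deletes. /pp/ is a geminate; the first /p/ deletes. /relluddixaoppiar/ → reludixaopiar.
Rule 2 (final a-epenthesis): the form ends in the consonant /r/, so [a] is inserted word-finally. /reludixaopiar/ → reludixaopiara.

reludixaopiara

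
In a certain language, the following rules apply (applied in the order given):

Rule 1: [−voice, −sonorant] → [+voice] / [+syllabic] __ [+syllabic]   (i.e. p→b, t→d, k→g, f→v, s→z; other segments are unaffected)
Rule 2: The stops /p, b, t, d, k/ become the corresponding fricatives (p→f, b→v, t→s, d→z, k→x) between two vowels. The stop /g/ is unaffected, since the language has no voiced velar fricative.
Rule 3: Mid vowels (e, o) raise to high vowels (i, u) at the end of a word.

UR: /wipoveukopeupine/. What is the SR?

Rule 1 (intervocalic voicing): /p/ is a voiceless obstruent between vowels /i/ and /o/, so it voices to [b]. /k/ is a voiceless obstruent between vowels /u/ and /o/, so it voices to [g]. /p/ is a voiceless obstruent between vowels /o/ and /e/, so it voices to [b]. /p/ is a voiceless obstruent between vowels /u/ and /i/, so it voices to [b]. /wipoveukopeupine/ → wiboveugobeubine.
Rule 2 (intervocalic spirantization): /b/ is a stop between vowels /i/ and /o/, so it spirantizes to the fricative [v]. /b/ is a stop between vowels /o/ and /e/, so it spirantizes to the fricative [v]. /b/ is a stop between vowels /u/ and /i/, so it spirantizes to the fricative [v]. /wiboveugobeubine/ → wivoveugoveuvine.
Rule 3 (final vowel raising): /e/ is a mid vowel in word-final position, so it raises to [i]. /wivoveugoveuvine/ → wivoveugoveuvini.

wivoveugoveuvini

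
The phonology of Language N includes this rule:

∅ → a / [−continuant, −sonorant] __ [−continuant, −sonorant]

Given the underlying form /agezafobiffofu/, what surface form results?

No segment of /agezafobiffofu/ meets the structural description of the rule, so the form surfaces unchanged.

agezafobiffofu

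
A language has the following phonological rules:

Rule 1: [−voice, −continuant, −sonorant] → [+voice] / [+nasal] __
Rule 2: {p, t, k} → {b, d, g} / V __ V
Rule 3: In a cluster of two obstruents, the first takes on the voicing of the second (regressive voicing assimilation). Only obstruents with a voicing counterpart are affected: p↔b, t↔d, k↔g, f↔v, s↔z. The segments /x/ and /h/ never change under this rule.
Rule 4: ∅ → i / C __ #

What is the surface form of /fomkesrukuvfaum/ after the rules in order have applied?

fomgesruguffaumi

Rule 1 (post-nasal voicing): /k/ is a voiceless stop immediately after the nasal /m/, so it voices to [g]. /fomkesrukuvfaum/ → fomgesrukuvfaum.
Rule 2 (intervocalic voicing): /k/ is a voiceless stop between vowels /u/ and /u/, so it voices to [g]. /fomgesrukuvfaum/ → fomgesruguvfaum.
Rule 3 (regressive voicing assimilation): /v/ precedes the voiceless obstruent /f/, so it devoices to [f] by assimilation. /fomgesruguvfaum/ → fomgesruguffaum.
Rule 4 (final i-epenthesis): the form ends in the consonant /m/, so [i] is inserted word-finally. /fomgesruguffaum/ → fomgesruguffaumi.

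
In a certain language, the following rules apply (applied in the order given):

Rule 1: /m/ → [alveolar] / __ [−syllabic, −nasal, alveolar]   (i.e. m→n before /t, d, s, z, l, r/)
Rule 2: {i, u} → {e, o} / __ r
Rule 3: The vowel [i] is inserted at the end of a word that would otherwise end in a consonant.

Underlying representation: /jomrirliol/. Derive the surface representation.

jonrerlioli

Rule 1 (nasal place assimilation): /m/ precedes the alveolar consonant /r/, so it assimilates in place to [n]. /jomrirliol/ → jonrirliol.
Rule 2 (pre-rhotic lowering): /i/ is a high vowel immediately before /r/, so it lowers to [e]. /jonrirliol/ → jonrerliol.
Rule 3 (final i-epenthesis): the form ends in the consonant /l/, so [i] is inserted word-finally. /jonrerliol/ → jonrerlioli.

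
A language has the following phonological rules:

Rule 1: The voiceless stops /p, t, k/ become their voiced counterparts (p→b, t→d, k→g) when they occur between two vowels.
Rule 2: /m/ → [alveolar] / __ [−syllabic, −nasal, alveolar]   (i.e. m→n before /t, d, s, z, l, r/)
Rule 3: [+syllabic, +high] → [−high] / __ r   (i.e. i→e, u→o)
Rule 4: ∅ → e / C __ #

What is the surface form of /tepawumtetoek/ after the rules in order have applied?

tebawuntedoeke

Rule 1 (intervocalic voicing): /p/ is a voiceless stop between vowels /e/ and /a/, so it voices to [b]. /t/ is a voiceless stop between vowels /e/ and /o/, so it voices to [d]. /tepawumtetoek/ → tebawumtedoek.
Rule 2 (nasal place assimilation): /m/ precedes the alveolar consonant /t/, so it assimilates in place to [n]. /tebawumtedoek/ → tebawuntedoek.
Rule 3 (pre-rhotic lowering): no segment meets the environment; /tebawuntedoek/ is unchanged.
Rule 4 (final e-epenthesis): the form ends in the consonant /k/, so [e] is inserted word-finally. /tebawuntedoek/ → tebawuntedoeke.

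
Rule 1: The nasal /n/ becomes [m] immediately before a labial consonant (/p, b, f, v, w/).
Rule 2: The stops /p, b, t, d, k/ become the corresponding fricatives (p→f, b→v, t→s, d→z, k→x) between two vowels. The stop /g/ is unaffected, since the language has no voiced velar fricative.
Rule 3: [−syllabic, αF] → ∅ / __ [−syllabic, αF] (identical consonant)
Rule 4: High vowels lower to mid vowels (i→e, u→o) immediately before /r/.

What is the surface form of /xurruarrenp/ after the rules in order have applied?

xoruaremp

Rule 1 (nasal place assimilation): /n/ precedes the labial consonant /p/, so it assimilates in place to [m]. /xurruarrenp/ → xurruarremp.
Rule 2 (intervocalic spirantization): no segment meets the environment; /xurruarremp/ is unchanged.
Rule 3 (degemination): /rr/ is a geminate; the first /r/ deletes. /rr/ is a geminate; the first /r/ deletes. /xurruarremp/ → xuruaremp.
Rule 4 (pre-rhotic lowering): /u/ is a high vowel immediately before /r/, so it lowers to [o]. /xuruaremp/ → xoruaremp.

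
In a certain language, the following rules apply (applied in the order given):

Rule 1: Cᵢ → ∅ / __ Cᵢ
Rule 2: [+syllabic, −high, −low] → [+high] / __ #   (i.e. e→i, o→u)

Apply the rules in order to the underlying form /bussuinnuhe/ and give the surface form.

busuinuhi

Rule 1 (degemination): /ss/ is a geminate; the first /s/ deletes. /nn/ is a geminate; the first /n/ deletes. /bussuinnuhe/ → busuinuhe.
Rule 2 (final vowel raising): /e/ is a mid vowel in word-final position, so it raises to [i]. /busuinuhe/ → busuinuhi.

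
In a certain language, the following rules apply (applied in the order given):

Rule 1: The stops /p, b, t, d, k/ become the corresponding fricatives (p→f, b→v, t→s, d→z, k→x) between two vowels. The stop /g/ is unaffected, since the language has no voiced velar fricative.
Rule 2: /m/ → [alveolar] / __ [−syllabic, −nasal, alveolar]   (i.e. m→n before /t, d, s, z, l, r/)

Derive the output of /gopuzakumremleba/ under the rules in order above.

Rule 1 (intervocalic spirantization): /p/ is a stop between vowels /o/ and /u/, so it spirantizes to the fricative [f]. /k/ is a stop between vowels /a/ and /u/, so it spirantizes to the fricative [x]. /b/ is a stop between vowels /e/ and /a/, so it spirantizes to the fricative [v]. /gopuzakumremleba/ → gofuzaxumremleva.
Rule 2 (nasal place assimilation): /m/ precedes the alveolar consonant /r/, so it assimilates in place to [n]. /m/ precedes the alveolar consonant /l/, so it assimilates in place to [n]. /gofuzaxumremleva/ → gofuzaxunrenleva.

gofuzaxunrenleva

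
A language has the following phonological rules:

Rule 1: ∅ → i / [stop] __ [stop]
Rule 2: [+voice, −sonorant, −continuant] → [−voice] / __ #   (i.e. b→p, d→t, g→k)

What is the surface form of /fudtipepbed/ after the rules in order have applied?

fuditipepibet

Rule 1 (stop-cluster i-epenthesis): /d/ and /t/ form a stop–stop cluster, so [i] is inserted between them. /p/ and /b/ form a stop–stop cluster, so [i] is inserted between them. /fudtipepbed/ → fuditipepibed.
Rule 2 (final devoicing): /d/ is a voiced stop in word-final position, so it devoices to [t]. /fuditipepibed/ → fuditipepibet.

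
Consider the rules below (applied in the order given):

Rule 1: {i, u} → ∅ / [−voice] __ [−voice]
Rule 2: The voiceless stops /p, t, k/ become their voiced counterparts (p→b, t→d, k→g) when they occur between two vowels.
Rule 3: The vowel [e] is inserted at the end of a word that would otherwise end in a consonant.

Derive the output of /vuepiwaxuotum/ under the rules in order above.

Rule 1 (high vowel syncope): no segment meets the environment; /vuepiwaxuotum/ is unchanged.
Rule 2 (intervocalic voicing): /p/ is a voiceless stop between vowels /e/ and /i/, so it voices to [b]. /t/ is a voiceless stop between vowels /o/ and /u/, so it voices to [d]. /vuepiwaxuotum/ → vuebiwaxuodum.
Rule 3 (final e-epenthesis): the form ends in the consonant /m/, so [e] is inserted word-finally. /vuebiwaxuodum/ → vuebiwaxuodume.

vuebiwaxuodume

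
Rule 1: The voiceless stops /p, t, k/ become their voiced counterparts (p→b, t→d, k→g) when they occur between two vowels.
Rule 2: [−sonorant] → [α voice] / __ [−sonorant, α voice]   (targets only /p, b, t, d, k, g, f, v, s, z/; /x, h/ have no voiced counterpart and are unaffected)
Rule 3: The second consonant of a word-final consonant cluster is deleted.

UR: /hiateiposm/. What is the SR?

hiadeibos

Rule 1 (intervocalic voicing): /t/ is a voiceless stop between vowels /a/ and /e/, so it voices to [d]. /p/ is a voiceless stop between vowels /i/ and /o/, so it voices to [b]. /hiateiposm/ → hiadeibosm.
Rule 2 (regressive voicing assimilation): no segment meets the environment; /hiadeibosm/ is unchanged.
Rule 3 (final cluster simplification): /m/ is the second consonant of a word-final cluster /sm/, so it deletes. /hiadeibosm/ → hiadeibos.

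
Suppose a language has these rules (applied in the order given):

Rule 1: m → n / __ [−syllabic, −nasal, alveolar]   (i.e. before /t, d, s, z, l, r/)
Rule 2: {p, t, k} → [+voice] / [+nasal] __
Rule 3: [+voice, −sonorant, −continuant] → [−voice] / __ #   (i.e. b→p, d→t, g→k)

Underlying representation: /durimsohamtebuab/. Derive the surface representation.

durinsohandebuap

Rule 1 (nasal place assimilation): /m/ precedes the alveolar consonant /s/, so it assimilates in place to [n]. /m/ precedes the alveolar consonant /t/, so it assimilates in place to [n]. /durimsohamtebuab/ → durinsohantebuab.
Rule 2 (post-nasal voicing): /t/ is a voiceless stop immediately after the nasal /n/, so it voices to [d]. /durinsohantebuab/ → durinsohandebuab.
Rule 3 (final devoicing): /b/ is a voiced stop in word-final position, so it devoices to [p]. /durinsohandebuab/ → durinsohandebuap.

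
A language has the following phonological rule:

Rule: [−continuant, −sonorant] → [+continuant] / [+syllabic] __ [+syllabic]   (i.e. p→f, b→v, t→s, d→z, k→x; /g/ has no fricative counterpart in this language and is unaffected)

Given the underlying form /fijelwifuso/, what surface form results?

fijelwifuso

No segment of /fijelwifuso/ meets the structural description of the rule, so the form surfaces unchanged.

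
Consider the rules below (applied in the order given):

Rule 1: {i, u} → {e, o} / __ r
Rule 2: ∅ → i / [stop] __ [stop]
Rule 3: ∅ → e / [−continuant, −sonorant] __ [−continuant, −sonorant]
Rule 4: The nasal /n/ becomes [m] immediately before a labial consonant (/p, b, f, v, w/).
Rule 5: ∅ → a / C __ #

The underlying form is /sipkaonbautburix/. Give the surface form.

Rule 1 (pre-rhotic lowering): /u/ is a high vowel immediately before /r/, so it lowers to [o]. /sipkaonbautburix/ → sipkaonbautborix.
Rule 2 (stop-cluster i-epenthesis): /p/ and /k/ form a stop–stop cluster, so [i] is inserted between them. /t/ and /b/ form a stop–stop cluster, so [i] is inserted between them. /sipkaonbautborix/ → sipikaonbautiborix.
Rule 3 (stop-cluster e-epenthesis): no segment meets the environment; /sipikaonbautiborix/ is unchanged.
Rule 4 (nasal place assimilation): /n/ precedes the labial consonant /b/, so it assimilates in place to [m]. /sipikaonbautiborix/ → sipikaombautiborix.
Rule 5 (final a-epenthesis): the form ends in the consonant /x/, so [a] is inserted word-finally. /sipikaombautiborix/ → sipikaombautiborixa.

sipikaombautiborixa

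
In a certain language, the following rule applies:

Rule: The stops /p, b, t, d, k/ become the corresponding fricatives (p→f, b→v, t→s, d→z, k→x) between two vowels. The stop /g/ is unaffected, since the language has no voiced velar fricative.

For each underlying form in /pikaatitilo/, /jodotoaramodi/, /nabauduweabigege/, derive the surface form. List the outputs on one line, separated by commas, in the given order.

pixaasisilo, jozosoaramozi, navauzuweavigege

/pikaatitilo/: /k/ is a stop between vowels /i/ and /a/, so it spirantizes to the fricative [x]. /t/ is a stop between vowels /a/ and /i/, so it spirantizes to the fricative [s]. /t/ is a stop between vowels /i/ and /i/, so it spirantizes to the fricative [s]. → [pixaasisilo].
/jodotoaramodi/: /d/ is a stop between vowels /o/ and /o/, so it spirantizes to the fricative [z]. /t/ is a stop between vowels /o/ and /o/, so it spirantizes to the fricative [s]. /d/ is a stop between vowels /o/ and /i/, so it spirantizes to the fricative [z]. → [jozosoaramozi].
/nabauduweabigege/: /b/ is a stop between vowels /a/ and /a/, so it spirantizes to the fricative [v]. /d/ is a stop between vowels /u/ and /u/, so it spirantizes to the fricative [z]. /b/ is a stop between vowels /a/ and /i/, so it spirantizes to the fricative [v]. → [navauzuweavigege].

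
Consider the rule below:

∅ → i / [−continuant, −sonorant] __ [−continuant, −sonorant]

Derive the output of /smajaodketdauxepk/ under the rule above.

smajaodiketidauxepik

/d/ and /k/ form a stop–stop cluster, so [i] is inserted between them.
/t/ and /d/ form a stop–stop cluster, so [i] is inserted between them.
/p/ and /k/ form a stop–stop cluster, so [i] is inserted between them.
Surface form: [smajaodiketidauxepik].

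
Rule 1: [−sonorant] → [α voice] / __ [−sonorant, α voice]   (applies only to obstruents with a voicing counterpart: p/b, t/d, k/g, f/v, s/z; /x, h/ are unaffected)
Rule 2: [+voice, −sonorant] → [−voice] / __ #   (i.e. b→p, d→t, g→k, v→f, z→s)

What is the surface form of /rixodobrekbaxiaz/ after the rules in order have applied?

Rule 1 (regressive voicing assimilation): /k/ precedes the voiced obstruent /b/, so it voices to [g] by assimilation. /rixodobrekbaxiaz/ → rixodobregbaxiaz.
Rule 2 (final devoicing): /z/ is a voiced obstruent in word-final position, so it devoices to [s]. /rixodobregbaxiaz/ → rixodobregbaxias.

rixodobregbaxias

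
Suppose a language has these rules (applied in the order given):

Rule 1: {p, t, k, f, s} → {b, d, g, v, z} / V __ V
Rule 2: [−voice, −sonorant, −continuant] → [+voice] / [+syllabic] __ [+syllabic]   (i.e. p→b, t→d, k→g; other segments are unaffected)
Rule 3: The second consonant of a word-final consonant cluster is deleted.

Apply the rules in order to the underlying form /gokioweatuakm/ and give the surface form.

Rule 1 (intervocalic voicing): /k/ is a voiceless obstruent between vowels /o/ and /i/, so it voices to [g]. /t/ is a voiceless obstruent between vowels /a/ and /u/, so it voices to [d]. /gokioweatuakm/ → gogioweaduakm.
Rule 2 (intervocalic voicing): no segment meets the environment; /gogioweaduakm/ is unchanged.
Rule 3 (final cluster simplification): /m/ is the second consonant of a word-final cluster /km/, so it deletes. /gogioweaduakm/ → gogioweaduak.

gogioweaduak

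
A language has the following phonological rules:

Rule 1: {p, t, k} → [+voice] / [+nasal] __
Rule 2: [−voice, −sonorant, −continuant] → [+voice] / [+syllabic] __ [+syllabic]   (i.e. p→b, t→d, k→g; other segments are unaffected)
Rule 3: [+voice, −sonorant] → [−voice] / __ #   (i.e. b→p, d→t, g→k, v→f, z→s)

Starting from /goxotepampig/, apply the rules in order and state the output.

goxodebambik

Rule 1 (post-nasal voicing): /p/ is a voiceless stop immediately after the nasal /m/, so it voices to [b]. /goxotepampig/ → goxotepambig.
Rule 2 (intervocalic voicing): /t/ is a voiceless stop between vowels /o/ and /e/, so it voices to [d]. /p/ is a voiceless stop between vowels /e/ and /a/, so it voices to [b]. /goxotepambig/ → goxodebambig.
Rule 3 (final devoicing): /g/ is a voiced obstruent in word-final position, so it devoices to [k]. /goxodebambig/ → goxodebambik.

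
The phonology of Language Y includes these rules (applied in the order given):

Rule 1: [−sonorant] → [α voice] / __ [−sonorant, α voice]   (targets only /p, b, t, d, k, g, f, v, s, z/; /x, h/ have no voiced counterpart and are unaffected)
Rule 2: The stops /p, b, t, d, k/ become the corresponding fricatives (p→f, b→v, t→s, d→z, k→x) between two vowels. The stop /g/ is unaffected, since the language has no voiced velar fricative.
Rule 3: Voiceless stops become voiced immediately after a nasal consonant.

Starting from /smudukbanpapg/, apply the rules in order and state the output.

smuzugbanbabg

Rule 1 (regressive voicing assimilation): /k/ precedes the voiced obstruent /b/, so it voices to [g] by assimilation. /p/ precedes the voiced obstruent /g/, so it voices to [b] by assimilation. /smudukbanpapg/ → smudugbanpabg.
Rule 2 (intervocalic spirantization): /d/ is a stop between vowels /u/ and /u/, so it spirantizes to the fricative [z]. /smudugbanpabg/ → smuzugbanpabg.
Rule 3 (post-nasal voicing): /p/ is a voiceless stop immediately after the nasal /n/, so it voices to [b]. /smuzugbanpabg/ → smuzugbanbabg.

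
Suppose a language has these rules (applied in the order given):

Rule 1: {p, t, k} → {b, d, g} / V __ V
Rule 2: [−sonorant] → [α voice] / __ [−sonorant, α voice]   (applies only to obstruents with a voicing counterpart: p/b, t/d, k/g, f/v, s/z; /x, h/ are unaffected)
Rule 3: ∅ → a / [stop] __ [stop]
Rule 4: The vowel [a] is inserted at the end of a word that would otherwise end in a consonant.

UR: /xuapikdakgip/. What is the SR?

xuabigadagagipa

Rule 1 (intervocalic voicing): /p/ is a voiceless stop between vowels /a/ and /i/, so it voices to [b]. /xuapikdakgip/ → xuabikdakgip.
Rule 2 (regressive voicing assimilation): /k/ precedes the voiced obstruent /d/, so it voices to [g] by assimilation. /k/ precedes the voiced obstruent /g/, so it voices to [g] by assimilation. /xuabikdakgip/ → xuabigdaggip.
Rule 3 (stop-cluster a-epenthesis): /g/ and /d/ form a stop–stop cluster, so [a] is inserted between them. /g/ and /g/ form a stop–stop cluster, so [a] is inserted between them. /xuabigdaggip/ → xuabigadagagip.
Rule 4 (final a-epenthesis): the form ends in the consonant /p/, so [a] is inserted word-finally. /xuabigadagagip/ → xuabigadagagipa.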